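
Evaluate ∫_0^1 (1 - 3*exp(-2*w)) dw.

An antiderivative is F(w) = w + 3*exp(-2*w)/2.
Then F(1) - F(0) = (3*exp(-2)/2 + 1) - (3/2) = (3 - exp(2))*exp(-2)/2.

(3 - exp(2))*exp(-2)/2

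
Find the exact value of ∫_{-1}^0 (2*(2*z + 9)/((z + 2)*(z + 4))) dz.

log(24)

Factor the denominator: z**2 + 6*z + 8 = (z + 4)(z + 2).
Partial fractions: 2*(2*z + 9)/((z + 2)*(z + 4)) = -1/(z + 4) + 5/(z + 2).
An antiderivative is F(z) = 5*log(z + 2) - log(z + 4).
Then F(0) - F(-1) = (log(8)) - (-log(3)) = log(24).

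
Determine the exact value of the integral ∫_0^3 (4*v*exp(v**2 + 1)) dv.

-2*exp(1)*(1 - exp(9))

Let u = v**2 + 1, so du = 2*v dv. When v = 0, u = 1; when v = 3, u = 10.
The integral becomes 2·∫ exp(u) du from 1 to 10, with antiderivative 2*exp(u).
Back in v: F(v) = 2*exp(v**2 + 1).
Then F(3) - F(0) = (2*exp(10)) - (2*exp(1)) = -2*exp(1)*(1 - exp(9)).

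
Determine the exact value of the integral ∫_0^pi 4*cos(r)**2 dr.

Use the identity cos^2(r) = (1 + cos(2*r))/2.
An antiderivative is F(r) = 2*r + sin(2*r).
Then F(pi) - F(0) = (2*pi) - (0) = 2*pi.

2*pi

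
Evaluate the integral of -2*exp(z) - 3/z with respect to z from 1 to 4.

An antiderivative is F(z) = -2*exp(z) - 3*log(z).
Then F(4) - F(1) = (-2*exp(4) - log(64)) - (-2*exp(1)) = -2*exp(4) - 6*log(2) + 2*exp(1).

-2*exp(4) - 6*log(2) + 2*exp(1)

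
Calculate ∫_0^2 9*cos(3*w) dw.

3*sin(6)

Let u = 3*w, so du = 3 dw. When w = 0, u = 0; when w = 2, u = 6.
The integral becomes 3·∫ cos(u) du from 0 to 6, with antiderivative 3*sin(u).
Back in w: F(w) = 3*sin(3*w).
Then F(2) - F(0) = (3*sin(6)) - (0) = 3*sin(6).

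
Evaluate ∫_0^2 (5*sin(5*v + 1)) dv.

Let u = 5*v + 1, so du = 5 dv. When v = 0, u = 1; when v = 2, u = 11.
The integral becomes ∫ sin(u) du from 1 to 11, with antiderivative -cos(u).
Back in v: F(v) = -cos(5*v + 1).
Then F(2) - F(0) = (-cos(11)) - (-cos(1)) = -cos(11) + cos(1).

-cos(11) + cos(1)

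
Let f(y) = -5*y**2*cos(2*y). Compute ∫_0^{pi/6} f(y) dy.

-5*pi/24 - 5*sqrt(3)*pi**2/144 + 5*sqrt(3)/8

Integrate by parts twice (u = y^2, dv = -5*cos(2*y) dy).
An antiderivative is F(y) = -5*y**2*sin(2*y)/2 - 5*y*cos(2*y)/2 + 5*sin(2*y)/4.
Then F(pi/6) - F(0) = (-5*pi/24 - 5*sqrt(3)*pi**2/144 + 5*sqrt(3)/8) - (0) = -5*pi/24 - 5*sqrt(3)*pi**2/144 + 5*sqrt(3)/8.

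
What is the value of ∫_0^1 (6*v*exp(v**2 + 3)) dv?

-3*(1 - exp(1))*exp(3)

Let u = v**2 + 3, so du = 2*v dv. When v = 0, u = 3; when v = 1, u = 4.
The integral becomes 3·∫ exp(u) du from 3 to 4, with antiderivative 3*exp(u).
Back in v: F(v) = 3*exp(v**2 + 3).
Then F(1) - F(0) = (3*exp(4)) - (3*exp(3)) = -3*(1 - exp(1))*exp(3).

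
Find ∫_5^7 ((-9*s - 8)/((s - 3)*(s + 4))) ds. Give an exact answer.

Factor the denominator: s**2 + s - 12 = (s + 4)(s - 3).
Partial fractions: (-9*s - 8)/((s - 3)*(s + 4)) = -4/(s + 4) - 5/(s - 3).
An antiderivative is F(s) = -5*log(s - 3) - 4*log(s + 4).
Then F(7) - F(5) = (-4*log(11) - 10*log(2)) - (-8*log(3) - 5*log(2)) = -4*log(11) - 5*log(2) + 8*log(3).

-4*log(11) - 5*log(2) + 8*log(3)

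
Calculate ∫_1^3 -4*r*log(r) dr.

Integrate by parts once (u = ln r, dv = -4*r dr).
An antiderivative is F(r) = -r**2*(2*log(r) - 1).
Then F(3) - F(1) = (9 - 18*log(3)) - (1) = 8 - 18*log(3).

8 - 18*log(3)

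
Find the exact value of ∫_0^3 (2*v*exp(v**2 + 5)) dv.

Let u = v**2 + 5, so du = 2*v dv. When v = 0, u = 5; when v = 3, u = 14.
The integral becomes ∫ exp(u) du from 5 to 14, with antiderivative exp(u).
Back in v: F(v) = exp(v**2 + 5).
Then F(3) - F(0) = (exp(14)) - (exp(5)) = -exp(5) + exp(14).

-exp(5) + exp(14)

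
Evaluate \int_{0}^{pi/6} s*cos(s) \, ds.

Integrate by parts once (u = s, dv = cos(s) ds).
An antiderivative is F(s) = s*sin(s) + cos(s).
Then F(pi/6) - F(0) = (pi/12 + sqrt(3)/2) - (1) = -1 + pi/12 + sqrt(3)/2.

-1 + pi/12 + sqrt(3)/2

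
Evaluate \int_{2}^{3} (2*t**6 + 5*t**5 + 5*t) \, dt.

24254/21

By the power rule, an antiderivative is F(t) = 2*t**7/7 + 5*t**6/6 + 5*t**2/2.
Then F(3) - F(2) = (8784/7) - (2098/21) = 24254/21.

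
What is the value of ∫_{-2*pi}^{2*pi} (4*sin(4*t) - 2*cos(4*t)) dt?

An antiderivative is F(t) = -sin(4*t)/2 - cos(4*t).
Then F(2*pi) - F(-2*pi) = (-1) - (-1) = 0.

0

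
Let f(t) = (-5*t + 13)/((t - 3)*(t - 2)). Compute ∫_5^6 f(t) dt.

log(3/16)

Factor the denominator: t**2 - 5*t + 6 = (t - 2)(t - 3).
Partial fractions: (-5*t + 13)/((t - 3)*(t - 2)) = -3/(t - 2) - 2/(t - 3).
An antiderivative is F(t) = -2*log(t - 3) - 3*log(t - 2).
Then F(6) - F(5) = (-6*log(2) - 2*log(3)) - (-3*log(3) - 2*log(2)) = log(3/16).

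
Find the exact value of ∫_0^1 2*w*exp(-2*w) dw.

Integrate by parts once (u = w, dv = 2*exp(-2*w) dw).
An antiderivative is F(w) = (-2*w - 1)*exp(-2*w)/2.
Then F(1) - F(0) = (-3*exp(-2)/2) - (-1/2) = (-3 + exp(2))*exp(-2)/2.

(-3 + exp(2))*exp(-2)/2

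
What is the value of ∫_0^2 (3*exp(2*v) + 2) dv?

An antiderivative is F(v) = 3*exp(2*v)/2 + 2*v.
Then F(2) - F(0) = (4 + 3*exp(4)/2) - (3/2) = 5/2 + 3*exp(4)/2.

5/2 + 3*exp(4)/2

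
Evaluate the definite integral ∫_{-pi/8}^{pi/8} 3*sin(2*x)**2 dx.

-3/4 + 3*pi/8

Use the identity sin^2(2*x) = (1 - cos(4*x))/2.
An antiderivative is F(x) = 3*x/2 - 3*sin(4*x)/8.
Then F(pi/8) - F(-pi/8) = (-3/8 + 3*pi/16) - (3/8 - 3*pi/16) = -3/4 + 3*pi/8.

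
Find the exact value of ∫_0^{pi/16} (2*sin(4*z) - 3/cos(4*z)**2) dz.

-sqrt(2)/4 - 1/4

An antiderivative is F(z) = -cos(4*z)/2 - 3*tan(4*z)/4.
Then F(pi/16) - F(0) = (-3/4 - sqrt(2)/4) - (-1/2) = -sqrt(2)/4 - 1/4.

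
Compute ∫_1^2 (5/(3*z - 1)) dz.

An antiderivative is F(z) = 5*log(3*z - 1)/3.
Then F(2) - F(1) = (5*log(5)/3) - (5*log(2)/3) = -5*log(2)/3 + 5*log(5)/3.

-5*log(2)/3 + 5*log(5)/3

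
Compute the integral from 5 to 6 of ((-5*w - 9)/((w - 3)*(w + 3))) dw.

-6*log(3) + 7*log(2)

Factor the denominator: w**2 - 9 = (w + 3)(w - 3).
Partial fractions: (-5*w - 9)/((w - 3)*(w + 3)) = -1/(w + 3) - 4/(w - 3).
An antiderivative is F(w) = -4*log(w - 3) - log(w + 3).
Then F(6) - F(5) = (-6*log(3)) - (-7*log(2)) = -6*log(3) + 7*log(2).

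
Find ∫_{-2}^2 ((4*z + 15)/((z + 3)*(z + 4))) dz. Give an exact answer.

log(3) + 3*log(5)

Factor the denominator: z**2 + 7*z + 12 = (z + 4)(z + 3).
Partial fractions: (4*z + 15)/((z + 3)*(z + 4)) = 1/(z + 4) + 3/(z + 3).
An antiderivative is F(z) = 3*log(z + 3) + log(z + 4).
Then F(2) - F(-2) = (log(2) + log(3) + 3*log(5)) - (log(2)) = log(3) + 3*log(5).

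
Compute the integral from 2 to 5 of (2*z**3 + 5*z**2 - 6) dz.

By the power rule, an antiderivative is F(z) = z**4/2 + 5*z**3/3 - 6*z.
Then F(5) - F(2) = (2945/6) - (28/3) = 963/2.

963/2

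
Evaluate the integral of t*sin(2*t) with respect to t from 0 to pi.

-pi/2

Integrate by parts once (u = t, dv = sin(2*t) dt).
An antiderivative is F(t) = -t*cos(2*t)/2 + sin(2*t)/4.
Then F(pi) - F(0) = (-pi/2) - (0) = -pi/2.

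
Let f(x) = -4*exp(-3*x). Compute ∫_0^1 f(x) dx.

-4/3 + 4*exp(-3)/3

An antiderivative is F(x) = 4*exp(-3*x)/3.
Then F(1) - F(0) = (4*exp(-3)/3) - (4/3) = -4/3 + 4*exp(-3)/3.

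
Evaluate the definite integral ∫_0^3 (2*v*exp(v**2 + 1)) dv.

-exp(1) + exp(10)

Let u = v**2 + 1, so du = 2*v dv. When v = 0, u = 1; when v = 3, u = 10.
The integral becomes ∫ exp(u) du from 1 to 10, with antiderivative exp(u).
Back in v: F(v) = exp(v**2 + 1).
Then F(3) - F(0) = (exp(10)) - (exp(1)) = -exp(1) + exp(10).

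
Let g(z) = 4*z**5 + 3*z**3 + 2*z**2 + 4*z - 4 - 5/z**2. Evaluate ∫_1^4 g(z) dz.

By the power rule, an antiderivative is F(z) = 2*z**6/3 + 3*z**4/4 + 2*z**3/3 + 2*z**2 - 4*z + 5/z.
Then F(4) - F(1) = (35791/12) - (61/12) = 5955/2.

5955/2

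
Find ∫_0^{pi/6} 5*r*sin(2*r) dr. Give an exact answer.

Integrate by parts once (u = r, dv = 5*sin(2*r) dr).
An antiderivative is F(r) = -5*r*cos(2*r)/2 + 5*sin(2*r)/4.
Then F(pi/6) - F(0) = (-5*pi/24 + 5*sqrt(3)/8) - (0) = -5*pi/24 + 5*sqrt(3)/8.

-5*pi/24 + 5*sqrt(3)/8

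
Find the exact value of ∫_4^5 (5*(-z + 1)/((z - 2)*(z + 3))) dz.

-11*log(2) - log(3) + 4*log(7)

Factor the denominator: z**2 + z - 6 = (z + 3)(z - 2).
Partial fractions: 5*(-z + 1)/((z - 2)*(z + 3)) = -4/(z + 3) - 1/(z - 2).
An antiderivative is F(z) = -log(z - 2) - 4*log(z + 3).
Then F(5) - F(4) = (-12*log(2) - log(3)) - (-4*log(7) - log(2)) = -11*log(2) - log(3) + 4*log(7).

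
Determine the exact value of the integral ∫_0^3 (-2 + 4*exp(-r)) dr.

An antiderivative is F(r) = -2*r - 4*exp(-r).
Then F(3) - F(0) = (-6 - 4*exp(-3)) - (-4) = -2 - 4*exp(-3).

-2 - 4*exp(-3)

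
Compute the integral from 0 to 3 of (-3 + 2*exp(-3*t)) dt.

-25/3 - 2*exp(-9)/3

An antiderivative is F(t) = -3*t - 2*exp(-3*t)/3.
Then F(3) - F(0) = (-9 - 2*exp(-9)/3) - (-2/3) = -25/3 - 2*exp(-9)/3.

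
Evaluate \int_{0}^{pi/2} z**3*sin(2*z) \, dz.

Integrate by parts 3 times (u = z^3, dv = sin(2*z) dz).
An antiderivative is F(z) = -z**3*cos(2*z)/2 + 3*z**2*sin(2*z)/4 + 3*z*cos(2*z)/4 - 3*sin(2*z)/8.
Then F(pi/2) - F(0) = (pi*(-6 + pi**2)/16) - (0) = pi*(-6 + pi**2)/16.

pi*(-6 + pi**2)/16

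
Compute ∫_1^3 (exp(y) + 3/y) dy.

-exp(1) + log(27) + exp(3)

An antiderivative is F(y) = exp(y) + 3*log(y).
Then F(3) - F(1) = (log(27) + exp(3)) - (exp(1)) = -exp(1) + log(27) + exp(3).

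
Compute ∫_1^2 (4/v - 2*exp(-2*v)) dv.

-exp(-2) + exp(-4) + 4*log(2)

An antiderivative is F(v) = 4*log(v) + exp(-2*v).
Then F(2) - F(1) = (exp(-4) + 4*log(2)) - (exp(-2)) = -exp(-2) + exp(-4) + 4*log(2).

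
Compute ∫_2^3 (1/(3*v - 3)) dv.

log(2)/3

An antiderivative is F(v) = log(3*v - 3)/3.
Then F(3) - F(2) = (log(6)/3) - (log(3)/3) = log(2)/3.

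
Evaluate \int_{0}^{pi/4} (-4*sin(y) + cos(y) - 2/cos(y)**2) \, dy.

-6 + 5*sqrt(2)/2

An antiderivative is F(y) = sin(y) + 4*cos(y) - 2*tan(y).
Then F(pi/4) - F(0) = (-2 + 5*sqrt(2)/2) - (4) = -6 + 5*sqrt(2)/2.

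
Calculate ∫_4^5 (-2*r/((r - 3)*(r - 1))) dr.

Factor the denominator: r**2 - 4*r + 3 = (r - 1)(r - 3).
Partial fractions: -2*r/((r - 3)*(r - 1)) = 1/(r - 1) - 3/(r - 3).
An antiderivative is F(r) = -3*log(r - 3) + log(r - 1).
Then F(5) - F(4) = (-log(2)) - (log(3)) = -log(6).

-log(6)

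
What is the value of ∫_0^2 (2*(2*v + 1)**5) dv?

2604

Let u = 2*v + 1, so du = 2 dv. When v = 0, u = 1; when v = 2, u = 5.
The integral becomes ∫ u**5 du from 1 to 5, with antiderivative u**6/6.
Back in v: F(v) = (2*v + 1)**6/6.
Then F(2) - F(0) = (15625/6) - (1/6) = 2604.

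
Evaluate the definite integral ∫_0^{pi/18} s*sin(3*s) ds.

Integrate by parts once (u = s, dv = sin(3*s) ds).
An antiderivative is F(s) = -s*cos(3*s)/3 + sin(3*s)/9.
Then F(pi/18) - F(0) = (-sqrt(3)*pi/108 + 1/18) - (0) = -sqrt(3)*pi/108 + 1/18.

-sqrt(3)*pi/108 + 1/18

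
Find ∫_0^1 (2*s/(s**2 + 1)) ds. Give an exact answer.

log(2)

Let u = s**2 + 1, so du = 2*s ds. When s = 0, u = 1; when s = 1, u = 2.
The integral becomes ∫ 1/u du from 1 to 2, with antiderivative log(u).
Back in s: F(s) = log(s**2 + 1).
Then F(1) - F(0) = (log(2)) - (0) = log(2).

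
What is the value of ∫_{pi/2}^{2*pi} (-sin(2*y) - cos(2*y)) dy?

An antiderivative is F(y) = -sin(2*y)/2 + cos(2*y)/2.
Then F(2*pi) - F(pi/2) = (1/2) - (-1/2) = 1.

1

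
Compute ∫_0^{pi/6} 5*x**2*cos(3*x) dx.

Integrate by parts twice (u = x^2, dv = 5*cos(3*x) dx).
An antiderivative is F(x) = 5*x**2*sin(3*x)/3 + 10*x*cos(3*x)/9 - 10*sin(3*x)/27.
Then F(pi/6) - F(0) = (-10/27 + 5*pi**2/108) - (0) = -10/27 + 5*pi**2/108.

-10/27 + 5*pi**2/108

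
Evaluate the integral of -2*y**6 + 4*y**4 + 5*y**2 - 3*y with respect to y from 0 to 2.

By the power rule, an antiderivative is F(y) = -2*y**7/7 + 4*y**5/5 + 5*y**3/3 - 3*y**2/2.
Then F(2) - F(0) = (-382/105) - (0) = -382/105.

-382/105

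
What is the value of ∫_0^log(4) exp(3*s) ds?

21

Let u = exp(s), so du = exp(s) ds. When s = 0, u = 1; when s = log(4), u = 4.
The integral becomes ∫ u**2 du from 1 to 4, with antiderivative u**3/3.
Back in s: F(s) = exp(3*s)/3.
Then F(log(4)) - F(0) = (64/3) - (1/3) = 21.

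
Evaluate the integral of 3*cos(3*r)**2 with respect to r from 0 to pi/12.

1/4 + pi/8

Use the identity cos^2(3*r) = (1 + cos(6*r))/2.
An antiderivative is F(r) = 3*r/2 + sin(6*r)/4.
Then F(pi/12) - F(0) = (1/4 + pi/8) - (0) = 1/4 + pi/8.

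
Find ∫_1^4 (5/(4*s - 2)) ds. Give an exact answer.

5*log(7)/4

An antiderivative is F(s) = 5*log(4*s - 2)/4.
Then F(4) - F(1) = (5*log(14)/4) - (5*log(2)/4) = 5*log(7)/4.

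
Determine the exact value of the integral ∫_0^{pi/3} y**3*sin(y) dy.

-3*sqrt(3) - pi**3/54 + sqrt(3)*pi**2/6 + pi

Integrate by parts 3 times (u = y^3, dv = sin(y) dy).
An antiderivative is F(y) = -y**3*cos(y) + 3*y**2*sin(y) + 6*y*cos(y) - 6*sin(y).
Then F(pi/3) - F(0) = (-3*sqrt(3) - pi**3/54 + sqrt(3)*pi**2/6 + pi) - (0) = -3*sqrt(3) - pi**3/54 + sqrt(3)*pi**2/6 + pi.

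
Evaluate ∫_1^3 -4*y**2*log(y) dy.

104/9 - 36*log(3)

Integrate by parts once (u = ln y, dv = -4*y**2 dy).
An antiderivative is F(y) = -4*y**3*(3*log(y) - 1)/9.
Then F(3) - F(1) = (12 - 36*log(3)) - (4/9) = 104/9 - 36*log(3).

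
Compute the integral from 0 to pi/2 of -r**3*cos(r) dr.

-6 - pi**3/8 + 3*pi

Integrate by parts 3 times (u = r^3, dv = -cos(r) dr).
An antiderivative is F(r) = -r**3*sin(r) - 3*r**2*cos(r) + 6*r*sin(r) + 6*cos(r).
Then F(pi/2) - F(0) = (pi*(24 - pi**2)/8) - (6) = -6 - pi**3/8 + 3*pi.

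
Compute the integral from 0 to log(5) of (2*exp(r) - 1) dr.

An antiderivative is F(r) = -r + 2*exp(r).
Then F(log(5)) - F(0) = (10 - log(5)) - (2) = 8 - log(5).

8 - log(5)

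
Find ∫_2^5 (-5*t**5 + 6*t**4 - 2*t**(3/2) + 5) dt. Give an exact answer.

-92409/10 - 20*sqrt(5) + 16*sqrt(2)/5

By the power rule, an antiderivative is F(t) = -5*t**6/6 - 4*t**(5/2)/5 + 6*t**5/5 + 5*t.
Then F(5) - F(2) = (-55475/6 - 20*sqrt(5)) - (-74/15 - 16*sqrt(2)/5) = -92409/10 - 20*sqrt(5) + 16*sqrt(2)/5.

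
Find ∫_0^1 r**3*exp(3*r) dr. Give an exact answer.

Integrate by parts 3 times (u = r^3, dv = exp(3*r) dr).
An antiderivative is F(r) = (9*r**3 - 9*r**2 + 6*r - 2)*exp(3*r)/27.
Then F(1) - F(0) = (4*exp(3)/27) - (-2/27) = 2/27 + 4*exp(3)/27.

2/27 + 4*exp(3)/27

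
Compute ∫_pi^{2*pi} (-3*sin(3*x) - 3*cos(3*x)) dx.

2

An antiderivative is F(x) = -sin(3*x) + cos(3*x).
Then F(2*pi) - F(pi) = (1) - (-1) = 2.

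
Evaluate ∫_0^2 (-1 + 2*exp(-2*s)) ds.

An antiderivative is F(s) = -s - exp(-2*s).
Then F(2) - F(0) = (-2 - exp(-4)) - (-1) = -1 - exp(-4).

-1 - exp(-4)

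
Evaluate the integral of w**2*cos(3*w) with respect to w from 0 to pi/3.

-2*pi/27

Integrate by parts twice (u = w^2, dv = cos(3*w) dw).
An antiderivative is F(w) = w**2*sin(3*w)/3 + 2*w*cos(3*w)/9 - 2*sin(3*w)/27.
Then F(pi/3) - F(0) = (-2*pi/27) - (0) = -2*pi/27.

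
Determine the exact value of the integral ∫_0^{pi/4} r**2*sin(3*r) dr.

-2/27 - sqrt(2)/27 + sqrt(2)*pi/36 + sqrt(2)*pi**2/96

Integrate by parts twice (u = r^2, dv = sin(3*r) dr).
An antiderivative is F(r) = -r**2*cos(3*r)/3 + 2*r*sin(3*r)/9 + 2*cos(3*r)/27.
Then F(pi/4) - F(0) = (sqrt(2)*(-32 + 24*pi + 9*pi**2)/864) - (2/27) = -2/27 - sqrt(2)/27 + sqrt(2)*pi/36 + sqrt(2)*pi**2/96.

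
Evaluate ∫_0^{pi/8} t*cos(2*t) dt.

-1/4 + sqrt(2)*pi/32 + sqrt(2)/8

Integrate by parts once (u = t, dv = cos(2*t) dt).
An antiderivative is F(t) = t*sin(2*t)/2 + cos(2*t)/4.
Then F(pi/8) - F(0) = (sqrt(2)*(pi + 4)/32) - (1/4) = -1/4 + sqrt(2)*pi/32 + sqrt(2)/8.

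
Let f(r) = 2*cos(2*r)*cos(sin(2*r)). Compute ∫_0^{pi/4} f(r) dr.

Let u = sin(2*r), so du = 2*cos(2*r) dr. When r = 0, u = 0; when r = pi/4, u = 1.
The integral becomes ∫ cos(u) du from 0 to 1, with antiderivative sin(u).
Back in r: F(r) = sin(sin(2*r)).
Then F(pi/4) - F(0) = (sin(1)) - (0) = sin(1).

sin(1)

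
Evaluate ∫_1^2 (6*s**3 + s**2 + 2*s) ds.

By the power rule, an antiderivative is F(s) = 3*s**4/2 + s**3/3 + s**2.
Then F(2) - F(1) = (92/3) - (17/6) = 167/6.

167/6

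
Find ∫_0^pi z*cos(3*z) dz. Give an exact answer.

-2/9

Integrate by parts once (u = z, dv = cos(3*z) dz).
An antiderivative is F(z) = z*sin(3*z)/3 + cos(3*z)/9.
Then F(pi) - F(0) = (-1/9) - (1/9) = -2/9.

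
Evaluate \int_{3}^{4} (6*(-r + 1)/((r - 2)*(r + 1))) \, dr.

-4*log(5) + 6*log(2)

Factor the denominator: r**2 - r - 2 = (r + 1)(r - 2).
Partial fractions: 6*(-r + 1)/((r - 2)*(r + 1)) = -4/(r + 1) - 2/(r - 2).
An antiderivative is F(r) = -2*log(r - 2) - 4*log(r + 1).
Then F(4) - F(3) = (-4*log(5) - 2*log(2)) - (-8*log(2)) = -4*log(5) + 6*log(2).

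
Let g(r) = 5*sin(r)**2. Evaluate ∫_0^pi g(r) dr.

5*pi/2

Use the identity sin^2(r) = (1 - cos(2*r))/2.
An antiderivative is F(r) = 5*r/2 - 5*sin(2*r)/4.
Then F(pi) - F(0) = (5*pi/2) - (0) = 5*pi/2.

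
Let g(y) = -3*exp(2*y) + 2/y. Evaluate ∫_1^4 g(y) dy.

An antiderivative is F(y) = -3*exp(2*y)/2 + 2*log(y).
Then F(4) - F(1) = (-3*exp(8)/2 + log(16)) - (-3*exp(2)/2) = -3*exp(8)/2 + log(16) + 3*exp(2)/2.

-3*exp(8)/2 + log(16) + 3*exp(2)/2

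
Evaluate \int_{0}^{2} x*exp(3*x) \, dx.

Integrate by parts once (u = x, dv = exp(3*x) dx).
An antiderivative is F(x) = (3*x - 1)*exp(3*x)/9.
Then F(2) - F(0) = (5*exp(6)/9) - (-1/9) = 1/9 + 5*exp(6)/9.

1/9 + 5*exp(6)/9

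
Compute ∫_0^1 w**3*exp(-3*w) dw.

2/27 - 26*exp(-3)/27

Integrate by parts 3 times (u = w^3, dv = exp(-3*w) dw).
An antiderivative is F(w) = (-9*w**3 - 9*w**2 - 6*w - 2)*exp(-3*w)/27.
Then F(1) - F(0) = (-26*exp(-3)/27) - (-2/27) = 2/27 - 26*exp(-3)/27.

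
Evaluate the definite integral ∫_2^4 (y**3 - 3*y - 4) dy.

By the power rule, an antiderivative is F(y) = y**4/4 - 3*y**2/2 - 4*y.
Then F(4) - F(2) = (24) - (-10) = 34.

34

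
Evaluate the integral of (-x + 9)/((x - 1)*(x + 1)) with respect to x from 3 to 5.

Factor the denominator: x**2 - 1 = (x + 1)(x - 1).
Partial fractions: (-x + 9)/((x - 1)*(x + 1)) = -5/(x + 1) + 4/(x - 1).
An antiderivative is F(x) = 4*log(x - 1) - 5*log(x + 1).
Then F(5) - F(3) = (-5*log(3) + 3*log(2)) - (-log(64)) = -5*log(3) + 9*log(2).

-5*log(3) + 9*log(2)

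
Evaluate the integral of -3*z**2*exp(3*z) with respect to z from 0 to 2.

2/9 - 26*exp(6)/9

Integrate by parts twice (u = z^2, dv = -3*exp(3*z) dz).
An antiderivative is F(z) = (-9*z**2 + 6*z - 2)*exp(3*z)/9.
Then F(2) - F(0) = (-26*exp(6)/9) - (-2/9) = 2/9 - 26*exp(6)/9.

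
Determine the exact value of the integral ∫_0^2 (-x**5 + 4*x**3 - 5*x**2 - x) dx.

By the power rule, an antiderivative is F(x) = -x**6/6 + x**4 - 5*x**3/3 - x**2/2.
Then F(2) - F(0) = (-10) - (0) = -10.

-10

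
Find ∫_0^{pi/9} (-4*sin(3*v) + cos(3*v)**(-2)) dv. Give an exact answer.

An antiderivative is F(v) = 4*cos(3*v)/3 + tan(3*v)/3.
Then F(pi/9) - F(0) = (sqrt(3)/3 + 2/3) - (4/3) = -2/3 + sqrt(3)/3.

-2/3 + sqrt(3)/3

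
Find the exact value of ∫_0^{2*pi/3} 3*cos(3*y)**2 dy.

Use the identity cos^2(3*y) = (1 + cos(6*y))/2.
An antiderivative is F(y) = 3*y/2 + sin(6*y)/4.
Then F(2*pi/3) - F(0) = (pi) - (0) = pi.

pi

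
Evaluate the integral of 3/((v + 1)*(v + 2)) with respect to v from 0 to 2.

Factor the denominator: v**2 + 3*v + 2 = (v + 2)(v + 1).
Partial fractions: 3/((v + 1)*(v + 2)) = -3/(v + 2) + 3/(v + 1).
An antiderivative is F(v) = 3*log(v + 1) - 3*log(v + 2).
Then F(2) - F(0) = (log(27/64)) - (-log(8)) = log(27/8).

log(27/8)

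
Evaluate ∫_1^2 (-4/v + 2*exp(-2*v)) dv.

An antiderivative is F(v) = -4*log(v) - exp(-2*v).
Then F(2) - F(1) = (-4*log(2) - exp(-4)) - (-exp(-2)) = -4*log(2) - exp(-4) + exp(-2).

-4*log(2) - exp(-4) + exp(-2)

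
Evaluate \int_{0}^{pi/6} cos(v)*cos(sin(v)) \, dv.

sin(1/2)

Let u = sin(v), so du = cos(v) dv. When v = 0, u = 0; when v = pi/6, u = 1/2.
The integral becomes ∫ cos(u) du from 0 to 1/2, with antiderivative sin(u).
Back in v: F(v) = sin(sin(v)).
Then F(pi/6) - F(0) = (sin(1/2)) - (0) = sin(1/2).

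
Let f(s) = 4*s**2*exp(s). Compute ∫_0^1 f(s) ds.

-8 + 4*E

Integrate by parts twice (u = s^2, dv = 4*exp(s) ds).
An antiderivative is F(s) = (4*s**2 - 8*s + 8)*exp(s).
Then F(1) - F(0) = (4*E) - (8) = -8 + 4*E.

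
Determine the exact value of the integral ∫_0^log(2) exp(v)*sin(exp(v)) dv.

Let u = exp(v), so du = exp(v) dv. When v = 0, u = 1; when v = log(2), u = 2.
The integral becomes ∫ sin(u) du from 1 to 2, with antiderivative -cos(u).
Back in v: F(v) = -cos(exp(v)).
Then F(log(2)) - F(0) = (-cos(2)) - (-cos(1)) = -cos(2) + cos(1).

-cos(2) + cos(1)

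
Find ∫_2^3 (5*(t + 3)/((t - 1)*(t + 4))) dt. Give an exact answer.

Factor the denominator: t**2 + 3*t - 4 = (t + 4)(t - 1).
Partial fractions: 5*(t + 3)/((t - 1)*(t + 4)) = 1/(t + 4) + 4/(t - 1).
An antiderivative is F(t) = 4*log(t - 1) + log(t + 4).
Then F(3) - F(2) = (log(7) + 4*log(2)) - (log(6)) = log(56/3).

log(56/3)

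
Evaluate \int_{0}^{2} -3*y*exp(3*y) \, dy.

-5*exp(6)/3 - 1/3

Integrate by parts once (u = y, dv = -3*exp(3*y) dy).
An antiderivative is F(y) = (-3*y + 1)*exp(3*y)/3.
Then F(2) - F(0) = (-5*exp(6)/3) - (1/3) = -5*exp(6)/3 - 1/3.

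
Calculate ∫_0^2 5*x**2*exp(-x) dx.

10 - 50*exp(-2)

Integrate by parts twice (u = x^2, dv = 5*exp(-x) dx).
An antiderivative is F(x) = (-5*x**2 - 10*x - 10)*exp(-x).
Then F(2) - F(0) = (-50*exp(-2)) - (-10) = 10 - 50*exp(-2).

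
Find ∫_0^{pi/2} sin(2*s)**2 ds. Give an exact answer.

Use the identity sin^2(2*s) = (1 - cos(4*s))/2.
An antiderivative is F(s) = s/2 - sin(4*s)/8.
Then F(pi/2) - F(0) = (pi/4) - (0) = pi/4.

pi/4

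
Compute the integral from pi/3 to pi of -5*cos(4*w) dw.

-5*sqrt(3)/8

An antiderivative is F(w) = -5*sin(4*w)/4.
Then F(pi) - F(pi/3) = (0) - (5*sqrt(3)/8) = -5*sqrt(3)/8.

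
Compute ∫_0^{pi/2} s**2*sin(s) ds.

-2 + pi

Integrate by parts twice (u = s^2, dv = sin(s) ds).
An antiderivative is F(s) = -s**2*cos(s) + 2*s*sin(s) + 2*cos(s).
Then F(pi/2) - F(0) = (pi) - (2) = -2 + pi.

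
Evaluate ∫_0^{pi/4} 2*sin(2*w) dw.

1

An antiderivative is F(w) = -cos(2*w).
Then F(pi/4) - F(0) = (0) - (-1) = 1.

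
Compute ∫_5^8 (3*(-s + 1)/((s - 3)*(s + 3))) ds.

-2*log(11) - log(5) + 7*log(2)

Factor the denominator: s**2 - 9 = (s + 3)(s - 3).
Partial fractions: 3*(-s + 1)/((s - 3)*(s + 3)) = -2/(s + 3) - 1/(s - 3).
An antiderivative is F(s) = -log(s - 3) - 2*log(s + 3).
Then F(8) - F(5) = (-2*log(11) - log(5)) - (-7*log(2)) = -2*log(11) - log(5) + 7*log(2).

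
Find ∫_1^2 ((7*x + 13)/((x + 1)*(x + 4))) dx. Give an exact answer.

-5*log(5) + 3*log(2) + 7*log(3)

Factor the denominator: x**2 + 5*x + 4 = (x + 4)(x + 1).
Partial fractions: (7*x + 13)/((x + 1)*(x + 4)) = 5/(x + 4) + 2/(x + 1).
An antiderivative is F(x) = 2*log(x + 1) + 5*log(x + 4).
Then F(2) - F(1) = (5*log(2) + 7*log(3)) - (2*log(2) + 5*log(5)) = -5*log(5) + 3*log(2) + 7*log(3).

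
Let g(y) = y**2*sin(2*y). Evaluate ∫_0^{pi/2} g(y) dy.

-1/2 + pi**2/8

Integrate by parts twice (u = y^2, dv = sin(2*y) dy).
An antiderivative is F(y) = -y**2*cos(2*y)/2 + y*sin(2*y)/2 + cos(2*y)/4.
Then F(pi/2) - F(0) = (-1/4 + pi**2/8) - (1/4) = -1/2 + pi**2/8.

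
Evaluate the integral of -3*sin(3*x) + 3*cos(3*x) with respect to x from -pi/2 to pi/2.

-2

An antiderivative is F(x) = sin(3*x) + cos(3*x).
Then F(pi/2) - F(-pi/2) = (-1) - (1) = -2.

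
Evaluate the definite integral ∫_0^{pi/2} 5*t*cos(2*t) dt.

-5/2

Integrate by parts once (u = t, dv = 5*cos(2*t) dt).
An antiderivative is F(t) = 5*t*sin(2*t)/2 + 5*cos(2*t)/4.
Then F(pi/2) - F(0) = (-5/4) - (5/4) = -5/2.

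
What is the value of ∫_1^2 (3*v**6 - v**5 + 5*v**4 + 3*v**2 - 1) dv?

By the power rule, an antiderivative is F(v) = 3*v**7/7 - v**6/6 + v**5 + v**3 - v.
Then F(2) - F(1) = (1726/21) - (53/42) = 1133/14.

1133/14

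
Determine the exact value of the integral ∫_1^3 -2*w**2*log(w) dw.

Integrate by parts once (u = ln w, dv = -2*w**2 dw).
An antiderivative is F(w) = -2*w**3*(3*log(w) - 1)/9.
Then F(3) - F(1) = (6 - 18*log(3)) - (2/9) = 52/9 - 18*log(3).

52/9 - 18*log(3)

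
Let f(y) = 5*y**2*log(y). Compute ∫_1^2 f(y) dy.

-35/9 + 40*log(2)/3

Integrate by parts once (u = ln y, dv = 5*y**2 dy).
An antiderivative is F(y) = 5*y**3*(3*log(y) - 1)/9.
Then F(2) - F(1) = (-40/9 + 40*log(2)/3) - (-5/9) = -35/9 + 40*log(2)/3.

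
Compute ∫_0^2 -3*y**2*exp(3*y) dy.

2/9 - 26*exp(6)/9

Integrate by parts twice (u = y^2, dv = -3*exp(3*y) dy).
An antiderivative is F(y) = (-9*y**2 + 6*y - 2)*exp(3*y)/9.
Then F(2) - F(0) = (-26*exp(6)/9) - (-2/9) = 2/9 - 26*exp(6)/9.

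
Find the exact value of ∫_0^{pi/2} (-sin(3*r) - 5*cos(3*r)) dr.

An antiderivative is F(r) = -5*sin(3*r)/3 + cos(3*r)/3.
Then F(pi/2) - F(0) = (5/3) - (1/3) = 4/3.

4/3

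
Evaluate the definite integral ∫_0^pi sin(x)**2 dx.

Use the identity sin^2(x) = (1 - cos(2*x))/2.
An antiderivative is F(x) = x/2 - sin(2*x)/4.
Then F(pi) - F(0) = (pi/2) - (0) = pi/2.

pi/2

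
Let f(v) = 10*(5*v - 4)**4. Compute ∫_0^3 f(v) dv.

Let u = 5*v - 4, so du = 5 dv. When v = 0, u = -4; when v = 3, u = 11.
The integral becomes 2·∫ u**4 du from -4 to 11, with antiderivative 2*u**5/5.
Back in v: F(v) = 2*(5*v - 4)**5/5.
Then F(3) - F(0) = (322102/5) - (-2048/5) = 64830.

64830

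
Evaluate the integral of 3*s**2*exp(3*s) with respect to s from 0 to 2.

Integrate by parts twice (u = s^2, dv = 3*exp(3*s) ds).
An antiderivative is F(s) = (9*s**2 - 6*s + 2)*exp(3*s)/9.
Then F(2) - F(0) = (26*exp(6)/9) - (2/9) = -2/9 + 26*exp(6)/9.

-2/9 + 26*exp(6)/9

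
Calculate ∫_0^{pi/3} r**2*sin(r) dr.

Integrate by parts twice (u = r^2, dv = sin(r) dr).
An antiderivative is F(r) = -r**2*cos(r) + 2*r*sin(r) + 2*cos(r).
Then F(pi/3) - F(0) = (-pi**2/18 + 1 + sqrt(3)*pi/3) - (2) = -1 - pi**2/18 + sqrt(3)*pi/3.

-1 - pi**2/18 + sqrt(3)*pi/3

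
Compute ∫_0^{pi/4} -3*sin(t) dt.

-3 + 3*sqrt(2)/2

An antiderivative is F(t) = 3*cos(t).
Then F(pi/4) - F(0) = (3*sqrt(2)/2) - (3) = -3 + 3*sqrt(2)/2.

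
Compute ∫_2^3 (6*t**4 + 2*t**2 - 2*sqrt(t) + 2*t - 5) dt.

By the power rule, an antiderivative is F(t) = 6*t**5/5 - 4*t**(3/2)/3 + 2*t**3/3 + t**2 - 5*t.
Then F(3) - F(2) = (1518/5 - 4*sqrt(3)) - (566/15 - 8*sqrt(2)/3) = -4*sqrt(3) + 8*sqrt(2)/3 + 3988/15.

-4*sqrt(3) + 8*sqrt(2)/3 + 3988/15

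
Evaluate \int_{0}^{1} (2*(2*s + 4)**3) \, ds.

Let u = 2*s + 4, so du = 2 ds. When s = 0, u = 4; when s = 1, u = 6.
The integral becomes ∫ u**3 du from 4 to 6, with antiderivative u**4/4.
Back in s: F(s) = (2*s + 4)**4/4.
Then F(1) - F(0) = (324) - (64) = 260.

260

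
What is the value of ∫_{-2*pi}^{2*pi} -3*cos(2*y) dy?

An antiderivative is F(y) = -3*sin(2*y)/2.
Then F(2*pi) - F(-2*pi) = (0) - (0) = 0.

0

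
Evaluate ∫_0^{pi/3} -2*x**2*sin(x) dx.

-2*sqrt(3)*pi/3 + pi**2/9 + 2

Integrate by parts twice (u = x^2, dv = -2*sin(x) dx).
An antiderivative is F(x) = 2*x**2*cos(x) - 4*x*sin(x) - 4*cos(x).
Then F(pi/3) - F(0) = (-2*sqrt(3)*pi/3 - 2 + pi**2/9) - (-4) = -2*sqrt(3)*pi/3 + pi**2/9 + 2.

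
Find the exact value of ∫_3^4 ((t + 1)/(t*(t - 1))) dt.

Factor the denominator: t**2 - t = t(t - 1).
Partial fractions: (t + 1)/(t*(t - 1)) = -1/t + 2/(t - 1).
An antiderivative is F(t) = -log(t) + 2*log(t - 1).
Then F(4) - F(3) = (log(9/4)) - (log(4/3)) = log(27/16).

log(27/16)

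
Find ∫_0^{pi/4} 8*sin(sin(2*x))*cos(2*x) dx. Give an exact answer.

Let u = sin(2*x), so du = 2*cos(2*x) dx. When x = 0, u = 0; when x = pi/4, u = 1.
The integral becomes 4·∫ sin(u) du from 0 to 1, with antiderivative -4*cos(u).
Back in x: F(x) = -4*cos(sin(2*x)).
Then F(pi/4) - F(0) = (-4*cos(1)) - (-4) = 4 - 4*cos(1).

4 - 4*cos(1)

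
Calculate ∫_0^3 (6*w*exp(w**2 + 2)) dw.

Let u = w**2 + 2, so du = 2*w dw. When w = 0, u = 2; when w = 3, u = 11.
The integral becomes 3·∫ exp(u) du from 2 to 11, with antiderivative 3*exp(u).
Back in w: F(w) = 3*exp(w**2 + 2).
Then F(3) - F(0) = (3*exp(11)) - (3*exp(2)) = -3*(1 - exp(9))*exp(2).

-3*(1 - exp(9))*exp(2)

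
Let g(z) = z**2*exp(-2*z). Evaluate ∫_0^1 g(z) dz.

(-5 + exp(2))*exp(-2)/4

Integrate by parts twice (u = z^2, dv = exp(-2*z) dz).
An antiderivative is F(z) = (-2*z**2 - 2*z - 1)*exp(-2*z)/4.
Then F(1) - F(0) = (-5*exp(-2)/4) - (-1/4) = (-5 + exp(2))*exp(-2)/4.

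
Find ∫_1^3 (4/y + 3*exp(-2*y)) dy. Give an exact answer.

-3*exp(-6)/2 + 3*exp(-2)/2 + 4*log(3)

An antiderivative is F(y) = 4*log(y) - 3*exp(-2*y)/2.
Then F(3) - F(1) = (-3*exp(-6)/2 + 4*log(3)) - (-3*exp(-2)/2) = -3*exp(-6)/2 + 3*exp(-2)/2 + 4*log(3).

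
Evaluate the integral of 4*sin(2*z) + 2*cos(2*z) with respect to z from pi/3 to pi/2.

An antiderivative is F(z) = sin(2*z) - 2*cos(2*z).
Then F(pi/2) - F(pi/3) = (2) - (sqrt(3)/2 + 1) = 1 - sqrt(3)/2.

1 - sqrt(3)/2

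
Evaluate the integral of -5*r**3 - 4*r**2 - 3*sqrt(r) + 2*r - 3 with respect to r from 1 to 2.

By the power rule, an antiderivative is F(r) = -5*r**4/4 - 2*r**(3/2) - 4*r**3/3 + r**2 - 3*r.
Then F(2) - F(1) = (-98/3 - 4*sqrt(2)) - (-79/12) = -313/12 - 4*sqrt(2).

-313/12 - 4*sqrt(2)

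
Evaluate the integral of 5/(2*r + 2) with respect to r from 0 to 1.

5*log(2)/2

An antiderivative is F(r) = 5*log(2*r + 2)/2.
Then F(1) - F(0) = (log(32)) - (5*log(2)/2) = 5*log(2)/2.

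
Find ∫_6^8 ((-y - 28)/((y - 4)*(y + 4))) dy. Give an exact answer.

Factor the denominator: y**2 - 16 = (y + 4)(y - 4).
Partial fractions: (-y - 28)/((y - 4)*(y + 4)) = 3/(y + 4) - 4/(y - 4).
An antiderivative is F(y) = -4*log(y - 4) + 3*log(y + 4).
Then F(8) - F(6) = (log(27/4)) - (-log(2) + 3*log(5)) = -3*log(5) - log(2) + 3*log(3).

-3*log(5) - log(2) + 3*log(3)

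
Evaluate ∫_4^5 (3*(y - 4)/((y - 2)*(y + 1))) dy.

Factor the denominator: y**2 - y - 2 = (y + 1)(y - 2).
Partial fractions: 3*(y - 4)/((y - 2)*(y + 1)) = 5/(y + 1) - 2/(y - 2).
An antiderivative is F(y) = -2*log(y - 2) + 5*log(y + 1).
Then F(5) - F(4) = (3*log(3) + 5*log(2)) - (-2*log(2) + 5*log(5)) = -5*log(5) + 3*log(3) + 7*log(2).

-5*log(5) + 3*log(3) + 7*log(2)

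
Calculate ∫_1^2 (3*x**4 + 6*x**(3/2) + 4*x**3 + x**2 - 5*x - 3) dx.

By the power rule, an antiderivative is F(x) = 12*x**(5/2)/5 + 3*x**5/5 + x**4 + x**3/3 - 5*x**2/2 - 3*x.
Then F(2) - F(1) = (48*sqrt(2)/5 + 328/15) - (-7/6) = 48*sqrt(2)/5 + 691/30.

48*sqrt(2)/5 + 691/30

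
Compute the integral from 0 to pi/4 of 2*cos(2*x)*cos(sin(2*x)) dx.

Let u = sin(2*x), so du = 2*cos(2*x) dx. When x = 0, u = 0; when x = pi/4, u = 1.
The integral becomes ∫ cos(u) du from 0 to 1, with antiderivative sin(u).
Back in x: F(x) = sin(sin(2*x)).
Then F(pi/4) - F(0) = (sin(1)) - (0) = sin(1).

sin(1)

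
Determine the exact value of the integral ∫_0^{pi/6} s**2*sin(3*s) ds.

-2/27 + pi/27

Integrate by parts twice (u = s^2, dv = sin(3*s) ds).
An antiderivative is F(s) = -s**2*cos(3*s)/3 + 2*s*sin(3*s)/9 + 2*cos(3*s)/27.
Then F(pi/6) - F(0) = (pi/27) - (2/27) = -2/27 + pi/27.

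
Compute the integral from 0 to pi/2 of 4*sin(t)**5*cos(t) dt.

2/3

Let u = sin(t), so du = cos(t) dt. When t = 0, u = 0; when t = pi/2, u = 1.
The integral becomes 4·∫ u**5 du from 0 to 1, with antiderivative 2*u**6/3.
Back in t: F(t) = 2*sin(t)**6/3.
Then F(pi/2) - F(0) = (2/3) - (0) = 2/3.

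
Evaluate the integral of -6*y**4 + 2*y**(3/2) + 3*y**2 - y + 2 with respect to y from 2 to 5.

-35991/10 - 16*sqrt(2)/5 + 20*sqrt(5)

By the power rule, an antiderivative is F(y) = 4*y**(5/2)/5 - 6*y**5/5 + y**3 - y**2/2 + 2*y.
Then F(5) - F(2) = (-7255/2 + 20*sqrt(5)) - (-142/5 + 16*sqrt(2)/5) = -35991/10 - 16*sqrt(2)/5 + 20*sqrt(5).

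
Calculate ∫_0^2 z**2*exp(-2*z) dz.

(-13 + exp(4))*exp(-4)/4

Integrate by parts twice (u = z^2, dv = exp(-2*z) dz).
An antiderivative is F(z) = (-2*z**2 - 2*z - 1)*exp(-2*z)/4.
Then F(2) - F(0) = (-13*exp(-4)/4) - (-1/4) = (-13 + exp(4))*exp(-4)/4.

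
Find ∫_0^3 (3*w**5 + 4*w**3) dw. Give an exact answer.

By the power rule, an antiderivative is F(w) = w**6/2 + w**4.
Then F(3) - F(0) = (891/2) - (0) = 891/2.

891/2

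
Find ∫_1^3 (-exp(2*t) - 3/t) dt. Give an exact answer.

An antiderivative is F(t) = -exp(2*t)/2 - 3*log(t).
Then F(3) - F(1) = (-exp(6)/2 - log(27)) - (-exp(2)/2) = -exp(6)/2 - log(27) + exp(2)/2.

-exp(6)/2 - log(27) + exp(2)/2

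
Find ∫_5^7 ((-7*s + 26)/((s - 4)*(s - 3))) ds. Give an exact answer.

Factor the denominator: s**2 - 7*s + 12 = (s - 3)(s - 4).
Partial fractions: (-7*s + 26)/((s - 4)*(s - 3)) = -5/(s - 3) - 2/(s - 4).
An antiderivative is F(s) = -2*log(s - 4) - 5*log(s - 3).
Then F(7) - F(5) = (-10*log(2) - 2*log(3)) - (-log(32)) = -5*log(2) - 2*log(3).

-5*log(2) - 2*log(3)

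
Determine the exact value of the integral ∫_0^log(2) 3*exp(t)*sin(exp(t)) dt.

Let u = exp(t), so du = exp(t) dt. When t = 0, u = 1; when t = log(2), u = 2.
The integral becomes 3·∫ sin(u) du from 1 to 2, with antiderivative -3*cos(u).
Back in t: F(t) = -3*cos(exp(t)).
Then F(log(2)) - F(0) = (-3*cos(2)) - (-3*cos(1)) = -3*cos(2) + 3*cos(1).

-3*cos(2) + 3*cos(1)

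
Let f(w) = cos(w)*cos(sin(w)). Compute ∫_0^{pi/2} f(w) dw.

sin(1)

Let u = sin(w), so du = cos(w) dw. When w = 0, u = 0; when w = pi/2, u = 1.
The integral becomes ∫ cos(u) du from 0 to 1, with antiderivative sin(u).
Back in w: F(w) = sin(sin(w)).
Then F(pi/2) - F(0) = (sin(1)) - (0) = sin(1).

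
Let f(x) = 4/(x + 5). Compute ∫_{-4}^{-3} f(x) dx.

log(16)

An antiderivative is F(x) = 4*log(x + 5).
Then F(-3) - F(-4) = (log(16)) - (0) = log(16).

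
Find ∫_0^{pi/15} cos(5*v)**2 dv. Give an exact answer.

sqrt(3)/40 + pi/30

Use the identity cos^2(5*v) = (1 + cos(10*v))/2.
An antiderivative is F(v) = v/2 + sin(10*v)/20.
Then F(pi/15) - F(0) = (sqrt(3)/40 + pi/30) - (0) = sqrt(3)/40 + pi/30.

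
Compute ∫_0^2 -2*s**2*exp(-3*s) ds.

Integrate by parts twice (u = s^2, dv = -2*exp(-3*s) ds).
An antiderivative is F(s) = (18*s**2 + 12*s + 4)*exp(-3*s)/27.
Then F(2) - F(0) = (100*exp(-6)/27) - (4/27) = -4/27 + 100*exp(-6)/27.

-4/27 + 100*exp(-6)/27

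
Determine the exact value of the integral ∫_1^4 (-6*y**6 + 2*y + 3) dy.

By the power rule, an antiderivative is F(y) = -6*y**7/7 + y**2 + 3*y.
Then F(4) - F(1) = (-98108/7) - (22/7) = -98130/7.

-98130/7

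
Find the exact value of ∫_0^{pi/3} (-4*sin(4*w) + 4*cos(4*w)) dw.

An antiderivative is F(w) = sin(4*w) + cos(4*w).
Then F(pi/3) - F(0) = (-sqrt(3)/2 - 1/2) - (1) = -3/2 - sqrt(3)/2.

-3/2 - sqrt(3)/2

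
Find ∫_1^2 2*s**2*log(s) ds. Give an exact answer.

-14/9 + 16*log(2)/3

Integrate by parts once (u = ln s, dv = 2*s**2 ds).
An antiderivative is F(s) = 2*s**3*(3*log(s) - 1)/9.
Then F(2) - F(1) = (-16/9 + 16*log(2)/3) - (-2/9) = -14/9 + 16*log(2)/3.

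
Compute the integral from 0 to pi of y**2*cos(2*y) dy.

pi/2

Integrate by parts twice (u = y^2, dv = cos(2*y) dy).
An antiderivative is F(y) = y**2*sin(2*y)/2 + y*cos(2*y)/2 - sin(2*y)/4.
Then F(pi) - F(0) = (pi/2) - (0) = pi/2.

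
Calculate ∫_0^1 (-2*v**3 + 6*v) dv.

5/2

By the power rule, an antiderivative is F(v) = -v**4/2 + 3*v**2.
Then F(1) - F(0) = (5/2) - (0) = 5/2.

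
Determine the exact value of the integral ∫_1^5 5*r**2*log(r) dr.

-620/9 + 625*log(5)/3

Integrate by parts once (u = ln r, dv = 5*r**2 dr).
An antiderivative is F(r) = 5*r**3*(3*log(r) - 1)/9.
Then F(5) - F(1) = (-625/9 + 625*log(5)/3) - (-5/9) = -620/9 + 625*log(5)/3.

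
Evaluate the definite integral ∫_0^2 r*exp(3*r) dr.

Integrate by parts once (u = r, dv = exp(3*r) dr).
An antiderivative is F(r) = (3*r - 1)*exp(3*r)/9.
Then F(2) - F(0) = (5*exp(6)/9) - (-1/9) = 1/9 + 5*exp(6)/9.

1/9 + 5*exp(6)/9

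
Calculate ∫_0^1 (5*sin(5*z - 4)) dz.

Let u = 5*z - 4, so du = 5 dz. When z = 0, u = -4; when z = 1, u = 1.
The integral becomes ∫ sin(u) du from -4 to 1, with antiderivative -cos(u).
Back in z: F(z) = -cos(5*z - 4).
Then F(1) - F(0) = (-cos(1)) - (-cos(4)) = cos(4) - cos(1).

cos(4) - cos(1)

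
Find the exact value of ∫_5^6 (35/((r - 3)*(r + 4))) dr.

Factor the denominator: r**2 + r - 12 = (r + 4)(r - 3).
Partial fractions: 35/((r - 3)*(r + 4)) = -5/(r + 4) + 5/(r - 3).
An antiderivative is F(r) = 5*log(r - 3) - 5*log(r + 4).
Then F(6) - F(5) = (-5*log(5) - 5*log(2) + 5*log(3)) - (-10*log(3) + 5*log(2)) = -5*log(5) - 10*log(2) + 15*log(3).

-5*log(5) - 10*log(2) + 15*log(3)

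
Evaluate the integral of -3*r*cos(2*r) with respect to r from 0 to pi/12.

-3*sqrt(3)/8 - pi/16 + 3/4

Integrate by parts once (u = r, dv = -3*cos(2*r) dr).
An antiderivative is F(r) = -3*r*sin(2*r)/2 - 3*cos(2*r)/4.
Then F(pi/12) - F(0) = (-3*sqrt(3)/8 - pi/16) - (-3/4) = -3*sqrt(3)/8 - pi/16 + 3/4.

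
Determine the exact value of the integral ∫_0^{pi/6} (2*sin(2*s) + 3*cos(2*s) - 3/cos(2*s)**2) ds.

1/2 - 3*sqrt(3)/4

An antiderivative is F(s) = 3*sin(2*s)/2 - cos(2*s) - 3*tan(2*s)/2.
Then F(pi/6) - F(0) = (-3*sqrt(3)/4 - 1/2) - (-1) = 1/2 - 3*sqrt(3)/4.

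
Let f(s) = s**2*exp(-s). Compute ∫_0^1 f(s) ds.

Integrate by parts twice (u = s^2, dv = exp(-s) ds).
An antiderivative is F(s) = (-s**2 - 2*s - 2)*exp(-s).
Then F(1) - F(0) = (-5*exp(-1)) - (-2) = 2 - 5*exp(-1).

2 - 5*exp(-1)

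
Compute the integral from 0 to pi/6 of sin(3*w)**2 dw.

Use the identity sin^2(3*w) = (1 - cos(6*w))/2.
An antiderivative is F(w) = w/2 - sin(6*w)/12.
Then F(pi/6) - F(0) = (pi/12) - (0) = pi/12.

pi/12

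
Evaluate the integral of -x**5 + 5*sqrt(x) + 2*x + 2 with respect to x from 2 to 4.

-1888/3 - 20*sqrt(2)/3

By the power rule, an antiderivative is F(x) = -x**6/6 + 10*x**(3/2)/3 + x**2 + 2*x.
Then F(4) - F(2) = (-632) - (-8/3 + 20*sqrt(2)/3) = -1888/3 - 20*sqrt(2)/3.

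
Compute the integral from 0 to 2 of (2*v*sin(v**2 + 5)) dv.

cos(5) - cos(9)

Let u = v**2 + 5, so du = 2*v dv. When v = 0, u = 5; when v = 2, u = 9.
The integral becomes ∫ sin(u) du from 5 to 9, with antiderivative -cos(u).
Back in v: F(v) = -cos(v**2 + 5).
Then F(2) - F(0) = (-cos(9)) - (-cos(5)) = cos(5) - cos(9).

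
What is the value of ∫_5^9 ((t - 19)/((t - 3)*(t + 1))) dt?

Factor the denominator: t**2 - 2*t - 3 = (t + 1)(t - 3).
Partial fractions: (t - 19)/((t - 3)*(t + 1)) = 5/(t + 1) - 4/(t - 3).
An antiderivative is F(t) = -4*log(t - 3) + 5*log(t + 1).
Then F(9) - F(5) = (-4*log(3) + log(2) + 5*log(5)) - (log(2) + 5*log(3)) = -9*log(3) + 5*log(5).

-9*log(3) + 5*log(5)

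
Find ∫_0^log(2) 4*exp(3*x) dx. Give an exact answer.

28/3

Let u = exp(x), so du = exp(x) dx. When x = 0, u = 1; when x = log(2), u = 2.
The integral becomes 4·∫ u**2 du from 1 to 2, with antiderivative 4*u**3/3.
Back in x: F(x) = 4*exp(3*x)/3.
Then F(log(2)) - F(0) = (32/3) - (4/3) = 28/3.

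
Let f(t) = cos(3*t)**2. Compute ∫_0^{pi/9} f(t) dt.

sqrt(3)/24 + pi/18

Use the identity cos^2(3*t) = (1 + cos(6*t))/2.
An antiderivative is F(t) = t/2 + sin(6*t)/12.
Then F(pi/9) - F(0) = (sqrt(3)/24 + pi/18) - (0) = sqrt(3)/24 + pi/18.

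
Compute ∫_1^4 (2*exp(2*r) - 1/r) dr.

-exp(2) - log(4) + exp(8)

An antiderivative is F(r) = exp(2*r) - log(r).
Then F(4) - F(1) = (-log(4) + exp(8)) - (exp(2)) = -exp(2) - log(4) + exp(8).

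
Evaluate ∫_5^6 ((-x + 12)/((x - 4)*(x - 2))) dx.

-6*log(2) + 5*log(3)

Factor the denominator: x**2 - 6*x + 8 = (x - 2)(x - 4).
Partial fractions: (-x + 12)/((x - 4)*(x - 2)) = -5/(x - 2) + 4/(x - 4).
An antiderivative is F(x) = 4*log(x - 4) - 5*log(x - 2).
Then F(6) - F(5) = (-log(64)) - (-5*log(3)) = -6*log(2) + 5*log(3).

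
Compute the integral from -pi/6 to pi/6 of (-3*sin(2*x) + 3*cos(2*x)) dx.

An antiderivative is F(x) = 3*sin(2*x)/2 + 3*cos(2*x)/2.
Then F(pi/6) - F(-pi/6) = (3/4 + 3*sqrt(3)/4) - (3/4 - 3*sqrt(3)/4) = 3*sqrt(3)/2.

3*sqrt(3)/2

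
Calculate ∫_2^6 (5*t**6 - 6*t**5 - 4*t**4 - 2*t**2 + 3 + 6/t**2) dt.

By the power rule, an antiderivative is F(t) = 5*t**7/7 - t**6 - 4*t**5/5 - 2*t**3/3 + 3*t - 6/t.
Then F(6) - F(2) = (5143267/35) - (-53/105) = 15429854/105.

15429854/105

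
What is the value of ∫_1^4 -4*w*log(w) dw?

15 - 64*log(2)

Integrate by parts once (u = ln w, dv = -4*w dw).
An antiderivative is F(w) = -w**2*(2*log(w) - 1).
Then F(4) - F(1) = (16 - 64*log(2)) - (1) = 15 - 64*log(2).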